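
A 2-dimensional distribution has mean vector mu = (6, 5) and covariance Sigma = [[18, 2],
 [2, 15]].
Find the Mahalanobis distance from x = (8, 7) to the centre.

Step 1 — centre the observation: (x - mu) = (2, 2).

Step 2 — invert Sigma. det(Sigma) = 18·15 - (2)² = 266.
  Sigma^{-1} = (1/det) · [[d, -b], [-b, a]] = [[0.0564, -0.0075],
 [-0.0075, 0.0677]].

Step 3 — form the quadratic (x - mu)^T · Sigma^{-1} · (x - mu):
  Sigma^{-1} · (x - mu) = (0.0977, 0.1203).
  (x - mu)^T · [Sigma^{-1} · (x - mu)] = (2)·(0.0977) + (2)·(0.1203) = 0.4361.

Step 4 — take square root: d = √(0.4361) ≈ 0.6604.

d(x, mu) = √(0.4361) ≈ 0.6604


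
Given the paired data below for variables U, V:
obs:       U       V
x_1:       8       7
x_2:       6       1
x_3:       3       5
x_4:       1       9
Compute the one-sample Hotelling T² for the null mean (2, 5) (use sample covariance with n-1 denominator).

Step 1 — sample mean vector:
  mean(U) = (8 + 6 + 3 + 1) / 4 = 18/4 = 4.5
  mean(V) = (7 + 1 + 5 + 9) / 4 = 22/4 = 5.5
  x̄ = (4.5, 5.5),  deviation x̄ - mu_0 = (4.5, 5.5) - (2, 5) = (2.5, 0.5).

Step 2 — sample covariance matrix, S[i,j] = (1/(n-1)) · Σ_k (x_{k,i} - mean_i) · (x_{k,j} - mean_j), divisor n-1 = 3:
  S[U,U] = ((3.5)·(3.5) + (1.5)·(1.5) + (-1.5)·(-1.5) + (-3.5)·(-3.5)) / 3 = 29/3 = 9.6667
  S[U,V] = ((3.5)·(1.5) + (1.5)·(-4.5) + (-1.5)·(-0.5) + (-3.5)·(3.5)) / 3 = -13/3 = -4.3333
  S[V,V] = ((1.5)·(1.5) + (-4.5)·(-4.5) + (-0.5)·(-0.5) + (3.5)·(3.5)) / 3 = 35/3 = 11.6667
  S = [[9.6667, -4.3333],
 [-4.3333, 11.6667]].

Step 3 — invert S. det(S) = 9.6667·11.6667 - (-4.3333)² = 94.
  S^{-1} = (1/det) · [[d, -b], [-b, a]] = [[0.1241, 0.0461],
 [0.0461, 0.1028]].

Step 4 — quadratic form (x̄ - mu_0)^T · S^{-1} · (x̄ - mu_0):
  S^{-1} · (x̄ - mu_0) = (0.3333, 0.1667),
  (x̄ - mu_0)^T · [...] = (2.5)·(0.3333) + (0.5)·(0.1667) = 0.9167.

Step 5 — scale by n: T² = 4 · 0.9167 = 3.6667.

T² ≈ 3.6667


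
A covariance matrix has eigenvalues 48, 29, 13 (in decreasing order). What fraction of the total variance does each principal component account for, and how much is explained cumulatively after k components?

Step 1 — total variance = trace(Sigma) = Σ λ_i = 48 + 29 + 13 = 90.

Step 2 — fraction explained by component i = λ_i / Σ λ:
  PC1: 48/90 = 0.5333
  PC2: 29/90 = 0.3222
  PC3: 13/90 = 0.1444

Step 3 — cumulative fraction after k components = (λ_1 + ... + λ_k) / Σ λ:
  k = 1: 48/90 = 0.5333
  k = 2: (48 + 29)/90 = 77/90 = 0.8556
  k = 3: (48 + 29 + 13)/90 = 90/90 = 1

Summary (fraction, with percent):

explained: PC1 0.5333 (53.33%), PC2 0.3222 (32.22%), PC3 0.1444 (14.44%);  cumulative: 0.5333, 0.8556, 1


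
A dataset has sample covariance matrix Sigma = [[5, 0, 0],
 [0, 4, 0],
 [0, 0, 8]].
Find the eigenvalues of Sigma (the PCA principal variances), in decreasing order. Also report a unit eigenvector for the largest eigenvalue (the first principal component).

Step 1 — characteristic polynomial p(λ) = det(λI - Sigma) = λ³ - tr·λ² + c_1·λ - det, where tr = trace, c_1 = sum of the principal 2×2 minors, det = det(Sigma):
  tr = 5 + 4 + 8 = 17,
  c_1 = (5·4 - (0)²) + (5·8 - (0)²) + (4·8 - (0)²) = 20 + 40 + 32 = 92,
  det = 5·(4·8 - (0)²) - (0)·((0)·8 - (0)·(0)) + (0)·((0)·(0) - 4·(0)) = 5·(32) - (0)·(0) + (0)·(0) = 160.
  So p(λ) = λ³ - 17λ² + 92λ - 160.
Step 2 — look for an integer root (rational root theorem: any rational root is an integer divisor of 160). Testing λ = 4:
  p(4) = 64 - 272 + 368 - 160 = 0  ✓
  Dividing out (λ - 4): p(λ) = (λ - 4)(λ² - 13λ + 40).
Step 3 — remaining eigenvalues from the quadratic λ² - 13λ + 40 = 0:
  Δ = 13² - 4·40 = 169 - 160 = 9,  λ = (13 ± √9)/2 = (13 ± 3)/2 = 8 or 5.
  Sorted: λ_1 = 8,  λ_2 = 5,  λ_3 = 4  (check: sum = 17 = tr ✓).

Step 4 — unit eigenvector for λ_1 = 8: v spans the null space of (Sigma - λ_1 I), whose rows are
  r_1 = (-3, 0, 0),  r_2 = (0, -4, 0),  r_3 = (0, 0, 0).
  v is orthogonal to every row, so take v ∝ r_1 × r_2 = ((0)·(0) - (0)·(-4), (0)·(0) - (-3)·(0), (-3)·(-4) - (0)·(0)) = (0, 0, 12).
  Rescale (divide by 12): u = (0, 0, 1).
  ||u|| = √((0)² + (0)² + (1)²) = √(1) = 1,  v_1 = u/||u|| ≈ (0, 0, 1) (||v_1|| = 1).

λ_1 = 8,  λ_2 = 5,  λ_3 = 4;  v_1 ≈ (0, 0, 1)


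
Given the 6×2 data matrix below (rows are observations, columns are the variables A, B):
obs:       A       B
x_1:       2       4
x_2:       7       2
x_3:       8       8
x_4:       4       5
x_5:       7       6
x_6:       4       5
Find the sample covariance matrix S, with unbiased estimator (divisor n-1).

Step 1 — column means:
  mean(A) = (2 + 7 + 8 + 4 + 7 + 4) / 6 = 32/6 = 5.3333
  mean(B) = (4 + 2 + 8 + 5 + 6 + 5) / 6 = 30/6 = 5

Step 2 — sample covariance S[i,j] = (1/(n-1)) · Σ_k (x_{k,i} - mean_i) · (x_{k,j} - mean_j), with n-1 = 5.
  S[A,A] = ((-3.3333)·(-3.3333) + (1.6667)·(1.6667) + (2.6667)·(2.6667) + (-1.3333)·(-1.3333) + (1.6667)·(1.6667) + (-1.3333)·(-1.3333)) / 5 = 27.3333/5 = 5.4667
  S[A,B] = ((-3.3333)·(-1) + (1.6667)·(-3) + (2.6667)·(3) + (-1.3333)·(0) + (1.6667)·(1) + (-1.3333)·(0)) / 5 = 8/5 = 1.6
  S[B,B] = ((-1)·(-1) + (-3)·(-3) + (3)·(3) + (0)·(0) + (1)·(1) + (0)·(0)) / 5 = 20/5 = 4

S is symmetric (S[j,i] = S[i,j]). Assembling:

S = [[5.4667, 1.6],
 [1.6, 4]]


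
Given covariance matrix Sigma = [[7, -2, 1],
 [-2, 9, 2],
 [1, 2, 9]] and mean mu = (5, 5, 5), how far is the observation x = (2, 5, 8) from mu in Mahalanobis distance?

Step 1 — centre the observation: (x - mu) = (-3, 0, 3).

Step 2 — invert Sigma (cofactor / det for 3×3, or solve directly):
  Sigma^{-1} = [[0.1584, 0.0412, -0.0267],
 [0.0412, 0.1276, -0.0329],
 [-0.0267, -0.0329, 0.1214]].

Step 3 — form the quadratic (x - mu)^T · Sigma^{-1} · (x - mu):
  Sigma^{-1} · (x - mu) = (-0.5556, -0.2222, 0.4444).
  (x - mu)^T · [Sigma^{-1} · (x - mu)] = (-3)·(-0.5556) + (0)·(-0.2222) + (3)·(0.4444) = 3.

Step 4 — take square root: d = √(3) ≈ 1.7321.

d(x, mu) = √(3) ≈ 1.7321


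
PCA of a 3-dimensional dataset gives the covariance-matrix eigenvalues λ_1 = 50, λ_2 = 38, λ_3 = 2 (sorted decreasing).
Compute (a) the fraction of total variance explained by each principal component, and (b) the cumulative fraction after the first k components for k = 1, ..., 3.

Step 1 — total variance = trace(Sigma) = Σ λ_i = 50 + 38 + 2 = 90.

Step 2 — fraction explained by component i = λ_i / Σ λ:
  PC1: 50/90 = 0.5556
  PC2: 38/90 = 0.4222
  PC3: 2/90 = 0.0222

Step 3 — cumulative fraction after k components = (λ_1 + ... + λ_k) / Σ λ:
  k = 1: 50/90 = 0.5556
  k = 2: (50 + 38)/90 = 88/90 = 0.9778
  k = 3: (50 + 38 + 2)/90 = 90/90 = 1

Summary (fraction, with percent):

explained: PC1 0.5556 (55.56%), PC2 0.4222 (42.22%), PC3 0.0222 (2.22%);  cumulative: 0.5556, 0.9778, 1


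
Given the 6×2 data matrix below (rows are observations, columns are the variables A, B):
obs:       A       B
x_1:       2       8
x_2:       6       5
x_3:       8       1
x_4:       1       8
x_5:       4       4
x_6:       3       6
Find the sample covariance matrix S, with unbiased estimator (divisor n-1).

Step 1 — column means:
  mean(A) = (2 + 6 + 8 + 1 + 4 + 3) / 6 = 24/6 = 4
  mean(B) = (8 + 5 + 1 + 8 + 4 + 6) / 6 = 32/6 = 5.3333

Step 2 — sample covariance S[i,j] = (1/(n-1)) · Σ_k (x_{k,i} - mean_i) · (x_{k,j} - mean_j), with n-1 = 5.
  S[A,A] = ((-2)·(-2) + (2)·(2) + (4)·(4) + (-3)·(-3) + (0)·(0) + (-1)·(-1)) / 5 = 34/5 = 6.8
  S[A,B] = ((-2)·(2.6667) + (2)·(-0.3333) + (4)·(-4.3333) + (-3)·(2.6667) + (0)·(-1.3333) + (-1)·(0.6667)) / 5 = -32/5 = -6.4
  S[B,B] = ((2.6667)·(2.6667) + (-0.3333)·(-0.3333) + (-4.3333)·(-4.3333) + (2.6667)·(2.6667) + (-1.3333)·(-1.3333) + (0.6667)·(0.6667)) / 5 = 35.3333/5 = 7.0667

S is symmetric (S[j,i] = S[i,j]). Assembling:

S = [[6.8, -6.4],
 [-6.4, 7.0667]]


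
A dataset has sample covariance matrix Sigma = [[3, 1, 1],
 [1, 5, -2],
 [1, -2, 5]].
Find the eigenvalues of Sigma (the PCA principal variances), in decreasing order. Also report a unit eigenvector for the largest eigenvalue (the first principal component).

Step 1 — characteristic polynomial p(λ) = det(λI - Sigma) = λ³ - tr·λ² + c_1·λ - det, where tr = trace, c_1 = sum of the principal 2×2 minors, det = det(Sigma):
  tr = 3 + 5 + 5 = 13,
  c_1 = (3·5 - (1)²) + (3·5 - (1)²) + (5·5 - (-2)²) = 14 + 14 + 21 = 49,
  det = 3·(5·5 - (-2)²) - (1)·((1)·5 - (-2)·(1)) + (1)·((1)·(-2) - 5·(1)) = 3·(21) - (1)·(7) + (1)·(-7) = 49.
  So p(λ) = λ³ - 13λ² + 49λ - 49.
Step 2 — look for an integer root (rational root theorem: any rational root is an integer divisor of 49). Testing λ = 7:
  p(7) = 343 - 637 + 343 - 49 = 0  ✓
  Dividing out (λ - 7): p(λ) = (λ - 7)(λ² - 6λ + 7).
Step 3 — remaining eigenvalues from the quadratic λ² - 6λ + 7 = 0:
  Δ = 6² - 4·7 = 36 - 28 = 8,  λ = (6 ± √8)/2 = (6 ± 2.8284)/2 ≈ 4.4142 or 1.5858.
  Sorted: λ_1 = 7,  λ_2 = 4.4142,  λ_3 = 1.5858  (check: sum = 13 = tr ✓).

Step 4 — unit eigenvector for λ_1 = 7: v spans the null space of (Sigma - λ_1 I), whose rows are
  r_1 = (-4, 1, 1),  r_2 = (1, -2, -2),  r_3 = (1, -2, -2).
  v is orthogonal to every row, so take v ∝ r_1 × r_2 = ((1)·(-2) - (1)·(-2), (1)·(1) - (-4)·(-2), (-4)·(-2) - (1)·(1)) = (0, -7, 7).
  Rescale (divide by 7; multiply by -1 so the first nonzero entry is positive): u = (0, 1, -1).
  ||u|| = √((0)² + (1)² + (-1)²) = √(2) ≈ 1.4142,  v_1 = u/||u|| ≈ (0, 0.7071, -0.7071) (||v_1|| = 1).

λ_1 = 7,  λ_2 = 4.4142,  λ_3 = 1.5858;  v_1 ≈ (0, 0.7071, -0.7071)


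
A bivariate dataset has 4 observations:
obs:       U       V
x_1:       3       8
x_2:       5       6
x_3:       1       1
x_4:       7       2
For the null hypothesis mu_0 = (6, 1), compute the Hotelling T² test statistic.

Step 1 — sample mean vector:
  mean(U) = (3 + 5 + 1 + 7) / 4 = 16/4 = 4
  mean(V) = (8 + 6 + 1 + 2) / 4 = 17/4 = 4.25
  x̄ = (4, 4.25),  deviation x̄ - mu_0 = (4, 4.25) - (6, 1) = (-2, 3.25).

Step 2 — sample covariance matrix, S[i,j] = (1/(n-1)) · Σ_k (x_{k,i} - mean_i) · (x_{k,j} - mean_j), divisor n-1 = 3:
  S[U,U] = ((-1)·(-1) + (1)·(1) + (-3)·(-3) + (3)·(3)) / 3 = 20/3 = 6.6667
  S[U,V] = ((-1)·(3.75) + (1)·(1.75) + (-3)·(-3.25) + (3)·(-2.25)) / 3 = 1/3 = 0.3333
  S[V,V] = ((3.75)·(3.75) + (1.75)·(1.75) + (-3.25)·(-3.25) + (-2.25)·(-2.25)) / 3 = 32.75/3 = 10.9167
  S = [[6.6667, 0.3333],
 [0.3333, 10.9167]].

Step 3 — invert S. det(S) = 6.6667·10.9167 - (0.3333)² = 72.6667.
  S^{-1} = (1/det) · [[d, -b], [-b, a]] = [[0.1502, -0.0046],
 [-0.0046, 0.0917]].

Step 4 — quadratic form (x̄ - mu_0)^T · S^{-1} · (x̄ - mu_0):
  S^{-1} · (x̄ - mu_0) = (-0.3154, 0.3073),
  (x̄ - mu_0)^T · [...] = (-2)·(-0.3154) + (3.25)·(0.3073) = 1.6296.

Step 5 — scale by n: T² = 4 · 1.6296 = 6.5183.

T² ≈ 6.5183


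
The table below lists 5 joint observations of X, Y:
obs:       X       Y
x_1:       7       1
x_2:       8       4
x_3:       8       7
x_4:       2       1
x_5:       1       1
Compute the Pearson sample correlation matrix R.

Step 1 — column means:
  mean(X) = (7 + 8 + 8 + 2 + 1) / 5 = 26/5 = 5.2
  mean(Y) = (1 + 4 + 7 + 1 + 1) / 5 = 14/5 = 2.8

Step 2 — sample variances and covariances s[i,j] = (1/(n-1)) · Σ_k (x_{k,i} - mean_i) · (x_{k,j} - mean_j), with n-1 = 4:
  s[X,X] = ((1.8)·(1.8) + (2.8)·(2.8) + (2.8)·(2.8) + (-3.2)·(-3.2) + (-4.2)·(-4.2)) / 4 = 46.8/4 = 11.7
  s[X,Y] = ((1.8)·(-1.8) + (2.8)·(1.2) + (2.8)·(4.2) + (-3.2)·(-1.8) + (-4.2)·(-1.8)) / 4 = 25.2/4 = 6.3
  s[Y,Y] = ((-1.8)·(-1.8) + (1.2)·(1.2) + (4.2)·(4.2) + (-1.8)·(-1.8) + (-1.8)·(-1.8)) / 4 = 28.8/4 = 7.2
  Sample standard deviations s_i = √(s[i,i]):
  s(X) = √(11.7) = 3.4205
  s(Y) = √(7.2) = 2.6833

Step 3 — r_{ij} = s_{ij} / (s_i · s_j):
  r[X,X] = 1 (diagonal).
  r[X,Y] = 6.3 / (3.4205 · 2.6833) = 6.3 / 9.1782 = 0.6864
  r[Y,Y] = 1 (diagonal).

R is symmetric with unit diagonal. Assembling:

R = [[1, 0.6864],
 [0.6864, 1]]


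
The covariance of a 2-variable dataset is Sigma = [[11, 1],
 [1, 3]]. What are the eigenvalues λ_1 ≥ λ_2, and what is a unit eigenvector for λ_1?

Step 1 — characteristic polynomial of 2×2 Sigma:
  det(Sigma - λI) = λ² - trace · λ + det = 0.
  trace = 11 + 3 = 14, det = 11·3 - (1)² = 32.
Step 2 — discriminant:
  Δ = trace² - 4·det = 196 - 128 = 68.
Step 3 — eigenvalues:
  λ = (trace ± √Δ)/2 = (14 ± 8.2462)/2,
  λ_1 = 11.1231,  λ_2 = 2.8769.

Step 4 — unit eigenvector for λ_1: solve (Sigma - λ_1 I)v = 0. First row:
  (11 - 11.1231)·v_x + (1)·v_y = 0, i.e. (-0.1231)·v_x + (1)·v_y = 0,
  so v ∝ (b, λ_1 - a) = (1, 0.1231) = u.
  ||u|| = √((1)² + (0.1231)²) = √(1.0152) ≈ 1.0075,
  v_1 = u/||u|| ≈ (0.9925, 0.1222) (||v_1|| = 1).

λ_1 = 11.1231,  λ_2 = 2.8769;  v_1 ≈ (0.9925, 0.1222)


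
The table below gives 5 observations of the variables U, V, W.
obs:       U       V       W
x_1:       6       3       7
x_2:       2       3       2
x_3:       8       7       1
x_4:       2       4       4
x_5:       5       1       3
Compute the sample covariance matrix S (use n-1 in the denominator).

Step 1 — column means:
  mean(U) = (6 + 2 + 8 + 2 + 5) / 5 = 23/5 = 4.6
  mean(V) = (3 + 3 + 7 + 4 + 1) / 5 = 18/5 = 3.6
  mean(W) = (7 + 2 + 1 + 4 + 3) / 5 = 17/5 = 3.4

Step 2 — sample covariance S[i,j] = (1/(n-1)) · Σ_k (x_{k,i} - mean_i) · (x_{k,j} - mean_j), with n-1 = 4.
  S[U,U] = ((1.4)·(1.4) + (-2.6)·(-2.6) + (3.4)·(3.4) + (-2.6)·(-2.6) + (0.4)·(0.4)) / 4 = 27.2/4 = 6.8
  S[U,V] = ((1.4)·(-0.6) + (-2.6)·(-0.6) + (3.4)·(3.4) + (-2.6)·(0.4) + (0.4)·(-2.6)) / 4 = 10.2/4 = 2.55
  S[U,W] = ((1.4)·(3.6) + (-2.6)·(-1.4) + (3.4)·(-2.4) + (-2.6)·(0.6) + (0.4)·(-0.4)) / 4 = -1.2/4 = -0.3
  S[V,V] = ((-0.6)·(-0.6) + (-0.6)·(-0.6) + (3.4)·(3.4) + (0.4)·(0.4) + (-2.6)·(-2.6)) / 4 = 19.2/4 = 4.8
  S[V,W] = ((-0.6)·(3.6) + (-0.6)·(-1.4) + (3.4)·(-2.4) + (0.4)·(0.6) + (-2.6)·(-0.4)) / 4 = -8.2/4 = -2.05
  S[W,W] = ((3.6)·(3.6) + (-1.4)·(-1.4) + (-2.4)·(-2.4) + (0.6)·(0.6) + (-0.4)·(-0.4)) / 4 = 21.2/4 = 5.3

S is symmetric (S[j,i] = S[i,j]). Assembling:

S = [[6.8, 2.55, -0.3],
 [2.55, 4.8, -2.05],
 [-0.3, -2.05, 5.3]]


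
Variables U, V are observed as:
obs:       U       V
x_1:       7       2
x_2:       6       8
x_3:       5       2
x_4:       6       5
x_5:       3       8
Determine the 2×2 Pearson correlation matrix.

Step 1 — column means:
  mean(U) = (7 + 6 + 5 + 6 + 3) / 5 = 27/5 = 5.4
  mean(V) = (2 + 8 + 2 + 5 + 8) / 5 = 25/5 = 5

Step 2 — sample variances and covariances s[i,j] = (1/(n-1)) · Σ_k (x_{k,i} - mean_i) · (x_{k,j} - mean_j), with n-1 = 4:
  s[U,U] = ((1.6)·(1.6) + (0.6)·(0.6) + (-0.4)·(-0.4) + (0.6)·(0.6) + (-2.4)·(-2.4)) / 4 = 9.2/4 = 2.3
  s[U,V] = ((1.6)·(-3) + (0.6)·(3) + (-0.4)·(-3) + (0.6)·(0) + (-2.4)·(3)) / 4 = -9/4 = -2.25
  s[V,V] = ((-3)·(-3) + (3)·(3) + (-3)·(-3) + (0)·(0) + (3)·(3)) / 4 = 36/4 = 9
  Sample standard deviations s_i = √(s[i,i]):
  s(U) = √(2.3) = 1.5166
  s(V) = √(9) = 3

Step 3 — r_{ij} = s_{ij} / (s_i · s_j):
  r[U,U] = 1 (diagonal).
  r[U,V] = -2.25 / (1.5166 · 3) = -2.25 / 4.5497 = -0.4945
  r[V,V] = 1 (diagonal).

R is symmetric with unit diagonal. Assembling:

R = [[1, -0.4945],
 [-0.4945, 1]]


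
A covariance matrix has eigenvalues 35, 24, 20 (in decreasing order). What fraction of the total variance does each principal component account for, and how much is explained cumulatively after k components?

Step 1 — total variance = trace(Sigma) = Σ λ_i = 35 + 24 + 20 = 79.

Step 2 — fraction explained by component i = λ_i / Σ λ:
  PC1: 35/79 = 0.443
  PC2: 24/79 = 0.3038
  PC3: 20/79 = 0.2532

Step 3 — cumulative fraction after k components = (λ_1 + ... + λ_k) / Σ λ:
  k = 1: 35/79 = 0.443
  k = 2: (35 + 24)/79 = 59/79 = 0.7468
  k = 3: (35 + 24 + 20)/79 = 79/79 = 1

Summary (fraction, with percent):

explained: PC1 0.443 (44.3%), PC2 0.3038 (30.38%), PC3 0.2532 (25.32%);  cumulative: 0.443, 0.7468, 1


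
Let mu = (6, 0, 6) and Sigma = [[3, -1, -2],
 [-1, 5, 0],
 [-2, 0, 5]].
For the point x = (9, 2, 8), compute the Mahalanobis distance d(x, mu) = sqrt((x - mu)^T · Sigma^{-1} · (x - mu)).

Step 1 — centre the observation: (x - mu) = (3, 2, 2).

Step 2 — invert Sigma (cofactor / det for 3×3, or solve directly):
  Sigma^{-1} = [[0.5, 0.1, 0.2],
 [0.1, 0.22, 0.04],
 [0.2, 0.04, 0.28]].

Step 3 — form the quadratic (x - mu)^T · Sigma^{-1} · (x - mu):
  Sigma^{-1} · (x - mu) = (2.1, 0.82, 1.24).
  (x - mu)^T · [Sigma^{-1} · (x - mu)] = (3)·(2.1) + (2)·(0.82) + (2)·(1.24) = 10.42.

Step 4 — take square root: d = √(10.42) ≈ 3.228.

d(x, mu) = √(10.42) ≈ 3.228


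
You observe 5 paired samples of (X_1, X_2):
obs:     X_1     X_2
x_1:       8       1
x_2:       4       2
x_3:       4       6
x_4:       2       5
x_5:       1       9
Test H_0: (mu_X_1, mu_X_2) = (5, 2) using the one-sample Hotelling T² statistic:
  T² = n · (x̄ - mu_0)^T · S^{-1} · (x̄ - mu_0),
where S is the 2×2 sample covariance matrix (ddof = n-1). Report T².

Step 1 — sample mean vector:
  mean(X_1) = (8 + 4 + 4 + 2 + 1) / 5 = 19/5 = 3.8
  mean(X_2) = (1 + 2 + 6 + 5 + 9) / 5 = 23/5 = 4.6
  x̄ = (3.8, 4.6),  deviation x̄ - mu_0 = (3.8, 4.6) - (5, 2) = (-1.2, 2.6).

Step 2 — sample covariance matrix, S[i,j] = (1/(n-1)) · Σ_k (x_{k,i} - mean_i) · (x_{k,j} - mean_j), divisor n-1 = 4:
  S[X_1,X_1] = ((4.2)·(4.2) + (0.2)·(0.2) + (0.2)·(0.2) + (-1.8)·(-1.8) + (-2.8)·(-2.8)) / 4 = 28.8/4 = 7.2
  S[X_1,X_2] = ((4.2)·(-3.6) + (0.2)·(-2.6) + (0.2)·(1.4) + (-1.8)·(0.4) + (-2.8)·(4.4)) / 4 = -28.4/4 = -7.1
  S[X_2,X_2] = ((-3.6)·(-3.6) + (-2.6)·(-2.6) + (1.4)·(1.4) + (0.4)·(0.4) + (4.4)·(4.4)) / 4 = 41.2/4 = 10.3
  S = [[7.2, -7.1],
 [-7.1, 10.3]].

Step 3 — invert S. det(S) = 7.2·10.3 - (-7.1)² = 23.75.
  S^{-1} = (1/det) · [[d, -b], [-b, a]] = [[0.4337, 0.2989],
 [0.2989, 0.3032]].

Step 4 — quadratic form (x̄ - mu_0)^T · S^{-1} · (x̄ - mu_0):
  S^{-1} · (x̄ - mu_0) = (0.2568, 0.4295),
  (x̄ - mu_0)^T · [...] = (-1.2)·(0.2568) + (2.6)·(0.4295) = 0.8084.

Step 5 — scale by n: T² = 5 · 0.8084 = 4.0421.

T² ≈ 4.0421


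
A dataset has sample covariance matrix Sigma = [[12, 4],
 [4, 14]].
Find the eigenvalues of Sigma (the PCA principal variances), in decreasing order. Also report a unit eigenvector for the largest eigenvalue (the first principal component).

Step 1 — characteristic polynomial of 2×2 Sigma:
  det(Sigma - λI) = λ² - trace · λ + det = 0.
  trace = 12 + 14 = 26, det = 12·14 - (4)² = 152.
Step 2 — discriminant:
  Δ = trace² - 4·det = 676 - 608 = 68.
Step 3 — eigenvalues:
  λ = (trace ± √Δ)/2 = (26 ± 8.2462)/2,
  λ_1 = 17.1231,  λ_2 = 8.8769.

Step 4 — unit eigenvector for λ_1: solve (Sigma - λ_1 I)v = 0. First row:
  (12 - 17.1231)·v_x + (4)·v_y = 0, i.e. (-5.1231)·v_x + (4)·v_y = 0,
  so v ∝ (b, λ_1 - a) = (4, 5.1231) = u.
  ||u|| = √((4)² + (5.1231)²) = √(42.2462) ≈ 6.4997,
  v_1 = u/||u|| ≈ (0.6154, 0.7882) (||v_1|| = 1).

λ_1 = 17.1231,  λ_2 = 8.8769;  v_1 ≈ (0.6154, 0.7882)


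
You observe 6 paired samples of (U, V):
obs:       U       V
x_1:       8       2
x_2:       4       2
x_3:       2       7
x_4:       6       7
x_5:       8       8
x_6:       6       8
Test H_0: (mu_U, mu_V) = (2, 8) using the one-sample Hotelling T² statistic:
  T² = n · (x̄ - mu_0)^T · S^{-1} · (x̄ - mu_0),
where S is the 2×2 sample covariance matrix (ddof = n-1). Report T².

Step 1 — sample mean vector:
  mean(U) = (8 + 4 + 2 + 6 + 8 + 6) / 6 = 34/6 = 5.6667
  mean(V) = (2 + 2 + 7 + 7 + 8 + 8) / 6 = 34/6 = 5.6667
  x̄ = (5.6667, 5.6667),  deviation x̄ - mu_0 = (5.6667, 5.6667) - (2, 8) = (3.6667, -2.3333).

Step 2 — sample covariance matrix, S[i,j] = (1/(n-1)) · Σ_k (x_{k,i} - mean_i) · (x_{k,j} - mean_j), divisor n-1 = 5:
  S[U,U] = ((2.3333)·(2.3333) + (-1.6667)·(-1.6667) + (-3.6667)·(-3.6667) + (0.3333)·(0.3333) + (2.3333)·(2.3333) + (0.3333)·(0.3333)) / 5 = 27.3333/5 = 5.4667
  S[U,V] = ((2.3333)·(-3.6667) + (-1.6667)·(-3.6667) + (-3.6667)·(1.3333) + (0.3333)·(1.3333) + (2.3333)·(2.3333) + (0.3333)·(2.3333)) / 5 = -0.6667/5 = -0.1333
  S[V,V] = ((-3.6667)·(-3.6667) + (-3.6667)·(-3.6667) + (1.3333)·(1.3333) + (1.3333)·(1.3333) + (2.3333)·(2.3333) + (2.3333)·(2.3333)) / 5 = 41.3333/5 = 8.2667
  S = [[5.4667, -0.1333],
 [-0.1333, 8.2667]].

Step 3 — invert S. det(S) = 5.4667·8.2667 - (-0.1333)² = 45.1733.
  S^{-1} = (1/det) · [[d, -b], [-b, a]] = [[0.183, 0.003],
 [0.003, 0.121]].

Step 4 — quadratic form (x̄ - mu_0)^T · S^{-1} · (x̄ - mu_0):
  S^{-1} · (x̄ - mu_0) = (0.6641, -0.2715),
  (x̄ - mu_0)^T · [...] = (3.6667)·(0.6641) + (-2.3333)·(-0.2715) = 3.0687.

Step 5 — scale by n: T² = 6 · 3.0687 = 18.412.

T² ≈ 18.412


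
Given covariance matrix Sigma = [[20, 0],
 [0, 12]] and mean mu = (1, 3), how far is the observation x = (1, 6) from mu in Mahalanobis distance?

Step 1 — centre the observation: (x - mu) = (0, 3).

Step 2 — invert Sigma. det(Sigma) = 20·12 - (0)² = 240.
  Sigma^{-1} = (1/det) · [[d, -b], [-b, a]] = [[0.05, 0],
 [0, 0.0833]].

Step 3 — form the quadratic (x - mu)^T · Sigma^{-1} · (x - mu):
  Sigma^{-1} · (x - mu) = (0, 0.25).
  (x - mu)^T · [Sigma^{-1} · (x - mu)] = (0)·(0) + (3)·(0.25) = 0.75.

Step 4 — take square root: d = √(0.75) ≈ 0.866.

d(x, mu) = √(0.75) ≈ 0.866


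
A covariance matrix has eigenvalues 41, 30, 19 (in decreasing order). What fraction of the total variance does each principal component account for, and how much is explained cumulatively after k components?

Step 1 — total variance = trace(Sigma) = Σ λ_i = 41 + 30 + 19 = 90.

Step 2 — fraction explained by component i = λ_i / Σ λ:
  PC1: 41/90 = 0.4556
  PC2: 30/90 = 0.3333
  PC3: 19/90 = 0.2111

Step 3 — cumulative fraction after k components = (λ_1 + ... + λ_k) / Σ λ:
  k = 1: 41/90 = 0.4556
  k = 2: (41 + 30)/90 = 71/90 = 0.7889
  k = 3: (41 + 30 + 19)/90 = 90/90 = 1

Summary (fraction, with percent):

explained: PC1 0.4556 (45.56%), PC2 0.3333 (33.33%), PC3 0.2111 (21.11%);  cumulative: 0.4556, 0.7889, 1


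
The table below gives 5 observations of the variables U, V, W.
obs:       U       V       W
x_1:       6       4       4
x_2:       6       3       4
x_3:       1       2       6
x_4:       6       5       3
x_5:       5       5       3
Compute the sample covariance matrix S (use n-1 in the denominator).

Step 1 — column means:
  mean(U) = (6 + 6 + 1 + 6 + 5) / 5 = 24/5 = 4.8
  mean(V) = (4 + 3 + 2 + 5 + 5) / 5 = 19/5 = 3.8
  mean(W) = (4 + 4 + 6 + 3 + 3) / 5 = 20/5 = 4

Step 2 — sample covariance S[i,j] = (1/(n-1)) · Σ_k (x_{k,i} - mean_i) · (x_{k,j} - mean_j), with n-1 = 4.
  S[U,U] = ((1.2)·(1.2) + (1.2)·(1.2) + (-3.8)·(-3.8) + (1.2)·(1.2) + (0.2)·(0.2)) / 4 = 18.8/4 = 4.7
  S[U,V] = ((1.2)·(0.2) + (1.2)·(-0.8) + (-3.8)·(-1.8) + (1.2)·(1.2) + (0.2)·(1.2)) / 4 = 7.8/4 = 1.95
  S[U,W] = ((1.2)·(0) + (1.2)·(0) + (-3.8)·(2) + (1.2)·(-1) + (0.2)·(-1)) / 4 = -9/4 = -2.25
  S[V,V] = ((0.2)·(0.2) + (-0.8)·(-0.8) + (-1.8)·(-1.8) + (1.2)·(1.2) + (1.2)·(1.2)) / 4 = 6.8/4 = 1.7
  S[V,W] = ((0.2)·(0) + (-0.8)·(0) + (-1.8)·(2) + (1.2)·(-1) + (1.2)·(-1)) / 4 = -6/4 = -1.5
  S[W,W] = ((0)·(0) + (0)·(0) + (2)·(2) + (-1)·(-1) + (-1)·(-1)) / 4 = 6/4 = 1.5

S is symmetric (S[j,i] = S[i,j]). Assembling:

S = [[4.7, 1.95, -2.25],
 [1.95, 1.7, -1.5],
 [-2.25, -1.5, 1.5]]


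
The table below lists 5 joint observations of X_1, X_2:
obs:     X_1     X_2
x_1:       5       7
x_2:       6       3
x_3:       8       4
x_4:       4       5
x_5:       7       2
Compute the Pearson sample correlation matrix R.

Step 1 — column means:
  mean(X_1) = (5 + 6 + 8 + 4 + 7) / 5 = 30/5 = 6
  mean(X_2) = (7 + 3 + 4 + 5 + 2) / 5 = 21/5 = 4.2

Step 2 — sample variances and covariances s[i,j] = (1/(n-1)) · Σ_k (x_{k,i} - mean_i) · (x_{k,j} - mean_j), with n-1 = 4:
  s[X_1,X_1] = ((-1)·(-1) + (0)·(0) + (2)·(2) + (-2)·(-2) + (1)·(1)) / 4 = 10/4 = 2.5
  s[X_1,X_2] = ((-1)·(2.8) + (0)·(-1.2) + (2)·(-0.2) + (-2)·(0.8) + (1)·(-2.2)) / 4 = -7/4 = -1.75
  s[X_2,X_2] = ((2.8)·(2.8) + (-1.2)·(-1.2) + (-0.2)·(-0.2) + (0.8)·(0.8) + (-2.2)·(-2.2)) / 4 = 14.8/4 = 3.7
  Sample standard deviations s_i = √(s[i,i]):
  s(X_1) = √(2.5) = 1.5811
  s(X_2) = √(3.7) = 1.9235

Step 3 — r_{ij} = s_{ij} / (s_i · s_j):
  r[X_1,X_1] = 1 (diagonal).
  r[X_1,X_2] = -1.75 / (1.5811 · 1.9235) = -1.75 / 3.0414 = -0.5754
  r[X_2,X_2] = 1 (diagonal).

R is symmetric with unit diagonal. Assembling:

R = [[1, -0.5754],
 [-0.5754, 1]]


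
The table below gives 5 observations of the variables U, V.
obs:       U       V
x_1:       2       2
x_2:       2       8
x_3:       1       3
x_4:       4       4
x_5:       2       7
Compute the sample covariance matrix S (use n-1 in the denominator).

Step 1 — column means:
  mean(U) = (2 + 2 + 1 + 4 + 2) / 5 = 11/5 = 2.2
  mean(V) = (2 + 8 + 3 + 4 + 7) / 5 = 24/5 = 4.8

Step 2 — sample covariance S[i,j] = (1/(n-1)) · Σ_k (x_{k,i} - mean_i) · (x_{k,j} - mean_j), with n-1 = 4.
  S[U,U] = ((-0.2)·(-0.2) + (-0.2)·(-0.2) + (-1.2)·(-1.2) + (1.8)·(1.8) + (-0.2)·(-0.2)) / 4 = 4.8/4 = 1.2
  S[U,V] = ((-0.2)·(-2.8) + (-0.2)·(3.2) + (-1.2)·(-1.8) + (1.8)·(-0.8) + (-0.2)·(2.2)) / 4 = 0.2/4 = 0.05
  S[V,V] = ((-2.8)·(-2.8) + (3.2)·(3.2) + (-1.8)·(-1.8) + (-0.8)·(-0.8) + (2.2)·(2.2)) / 4 = 26.8/4 = 6.7

S is symmetric (S[j,i] = S[i,j]). Assembling:

S = [[1.2, 0.05],
 [0.05, 6.7]]


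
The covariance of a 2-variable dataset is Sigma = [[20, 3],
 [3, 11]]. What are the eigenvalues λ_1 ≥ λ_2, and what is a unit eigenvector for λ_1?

Step 1 — characteristic polynomial of 2×2 Sigma:
  det(Sigma - λI) = λ² - trace · λ + det = 0.
  trace = 20 + 11 = 31, det = 20·11 - (3)² = 211.
Step 2 — discriminant:
  Δ = trace² - 4·det = 961 - 844 = 117.
Step 3 — eigenvalues:
  λ = (trace ± √Δ)/2 = (31 ± 10.8167)/2,
  λ_1 = 20.9083,  λ_2 = 10.0917.

Step 4 — unit eigenvector for λ_1: solve (Sigma - λ_1 I)v = 0. First row:
  (20 - 20.9083)·v_x + (3)·v_y = 0, i.e. (-0.9083)·v_x + (3)·v_y = 0,
  so v ∝ (b, λ_1 - a) = (3, 0.9083) = u.
  ||u|| = √((3)² + (0.9083)²) = √(9.8251) ≈ 3.1345,
  v_1 = u/||u|| ≈ (0.9571, 0.2898) (||v_1|| = 1).

λ_1 = 20.9083,  λ_2 = 10.0917;  v_1 ≈ (0.9571, 0.2898)


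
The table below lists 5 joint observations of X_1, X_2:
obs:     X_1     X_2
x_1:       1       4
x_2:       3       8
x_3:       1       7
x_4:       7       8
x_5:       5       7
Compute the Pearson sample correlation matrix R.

Step 1 — column means:
  mean(X_1) = (1 + 3 + 1 + 7 + 5) / 5 = 17/5 = 3.4
  mean(X_2) = (4 + 8 + 7 + 8 + 7) / 5 = 34/5 = 6.8

Step 2 — sample variances and covariances s[i,j] = (1/(n-1)) · Σ_k (x_{k,i} - mean_i) · (x_{k,j} - mean_j), with n-1 = 4:
  s[X_1,X_1] = ((-2.4)·(-2.4) + (-0.4)·(-0.4) + (-2.4)·(-2.4) + (3.6)·(3.6) + (1.6)·(1.6)) / 4 = 27.2/4 = 6.8
  s[X_1,X_2] = ((-2.4)·(-2.8) + (-0.4)·(1.2) + (-2.4)·(0.2) + (3.6)·(1.2) + (1.6)·(0.2)) / 4 = 10.4/4 = 2.6
  s[X_2,X_2] = ((-2.8)·(-2.8) + (1.2)·(1.2) + (0.2)·(0.2) + (1.2)·(1.2) + (0.2)·(0.2)) / 4 = 10.8/4 = 2.7
  Sample standard deviations s_i = √(s[i,i]):
  s(X_1) = √(6.8) = 2.6077
  s(X_2) = √(2.7) = 1.6432

Step 3 — r_{ij} = s_{ij} / (s_i · s_j):
  r[X_1,X_1] = 1 (diagonal).
  r[X_1,X_2] = 2.6 / (2.6077 · 1.6432) = 2.6 / 4.2849 = 0.6068
  r[X_2,X_2] = 1 (diagonal).

R is symmetric with unit diagonal. Assembling:

R = [[1, 0.6068],
 [0.6068, 1]]


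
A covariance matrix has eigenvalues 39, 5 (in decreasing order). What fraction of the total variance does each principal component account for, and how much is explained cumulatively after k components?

Step 1 — total variance = trace(Sigma) = Σ λ_i = 39 + 5 = 44.

Step 2 — fraction explained by component i = λ_i / Σ λ:
  PC1: 39/44 = 0.8864
  PC2: 5/44 = 0.1136

Step 3 — cumulative fraction after k components = (λ_1 + ... + λ_k) / Σ λ:
  k = 1: 39/44 = 0.8864
  k = 2: (39 + 5)/44 = 44/44 = 1

Summary (fraction, with percent):

explained: PC1 0.8864 (88.64%), PC2 0.1136 (11.36%);  cumulative: 0.8864, 1


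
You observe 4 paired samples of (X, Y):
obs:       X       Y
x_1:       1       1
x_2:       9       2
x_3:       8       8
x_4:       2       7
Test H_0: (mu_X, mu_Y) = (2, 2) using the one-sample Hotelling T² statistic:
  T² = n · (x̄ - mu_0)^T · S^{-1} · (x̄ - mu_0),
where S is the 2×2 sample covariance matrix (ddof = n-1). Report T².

Step 1 — sample mean vector:
  mean(X) = (1 + 9 + 8 + 2) / 4 = 20/4 = 5
  mean(Y) = (1 + 2 + 8 + 7) / 4 = 18/4 = 4.5
  x̄ = (5, 4.5),  deviation x̄ - mu_0 = (5, 4.5) - (2, 2) = (3, 2.5).

Step 2 — sample covariance matrix, S[i,j] = (1/(n-1)) · Σ_k (x_{k,i} - mean_i) · (x_{k,j} - mean_j), divisor n-1 = 3:
  S[X,X] = ((-4)·(-4) + (4)·(4) + (3)·(3) + (-3)·(-3)) / 3 = 50/3 = 16.6667
  S[X,Y] = ((-4)·(-3.5) + (4)·(-2.5) + (3)·(3.5) + (-3)·(2.5)) / 3 = 7/3 = 2.3333
  S[Y,Y] = ((-3.5)·(-3.5) + (-2.5)·(-2.5) + (3.5)·(3.5) + (2.5)·(2.5)) / 3 = 37/3 = 12.3333
  S = [[16.6667, 2.3333],
 [2.3333, 12.3333]].

Step 3 — invert S. det(S) = 16.6667·12.3333 - (2.3333)² = 200.1111.
  S^{-1} = (1/det) · [[d, -b], [-b, a]] = [[0.0616, -0.0117],
 [-0.0117, 0.0833]].

Step 4 — quadratic form (x̄ - mu_0)^T · S^{-1} · (x̄ - mu_0):
  S^{-1} · (x̄ - mu_0) = (0.1557, 0.1732),
  (x̄ - mu_0)^T · [...] = (3)·(0.1557) + (2.5)·(0.1732) = 0.9003.

Step 5 — scale by n: T² = 4 · 0.9003 = 3.6013.

T² ≈ 3.6013


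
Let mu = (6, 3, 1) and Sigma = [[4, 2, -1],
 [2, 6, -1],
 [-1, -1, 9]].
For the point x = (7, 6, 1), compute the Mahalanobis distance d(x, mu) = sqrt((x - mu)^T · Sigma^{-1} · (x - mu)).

Step 1 — centre the observation: (x - mu) = (1, 3, 0).

Step 2 — invert Sigma (cofactor / det for 3×3, or solve directly):
  Sigma^{-1} = [[0.3046, -0.0977, 0.023],
 [-0.0977, 0.2011, 0.0115],
 [0.023, 0.0115, 0.1149]].

Step 3 — form the quadratic (x - mu)^T · Sigma^{-1} · (x - mu):
  Sigma^{-1} · (x - mu) = (0.0115, 0.5057, 0.0575).
  (x - mu)^T · [Sigma^{-1} · (x - mu)] = (1)·(0.0115) + (3)·(0.5057) + (0)·(0.0575) = 1.5287.

Step 4 — take square root: d = √(1.5287) ≈ 1.2364.

d(x, mu) = √(1.5287) ≈ 1.2364


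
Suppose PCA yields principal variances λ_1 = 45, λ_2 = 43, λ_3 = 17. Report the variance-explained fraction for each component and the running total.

Step 1 — total variance = trace(Sigma) = Σ λ_i = 45 + 43 + 17 = 105.

Step 2 — fraction explained by component i = λ_i / Σ λ:
  PC1: 45/105 = 0.4286
  PC2: 43/105 = 0.4095
  PC3: 17/105 = 0.1619

Step 3 — cumulative fraction after k components = (λ_1 + ... + λ_k) / Σ λ:
  k = 1: 45/105 = 0.4286
  k = 2: (45 + 43)/105 = 88/105 = 0.8381
  k = 3: (45 + 43 + 17)/105 = 105/105 = 1

Summary (fraction, with percent):

explained: PC1 0.4286 (42.86%), PC2 0.4095 (40.95%), PC3 0.1619 (16.19%);  cumulative: 0.4286, 0.8381, 1


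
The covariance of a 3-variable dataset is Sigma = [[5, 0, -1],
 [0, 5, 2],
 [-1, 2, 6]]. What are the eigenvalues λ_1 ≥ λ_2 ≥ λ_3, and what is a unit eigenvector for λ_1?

Step 1 — characteristic polynomial p(λ) = det(λI - Sigma) = λ³ - tr·λ² + c_1·λ - det, where tr = trace, c_1 = sum of the principal 2×2 minors, det = det(Sigma):
  tr = 5 + 5 + 6 = 16,
  c_1 = (5·5 - (0)²) + (5·6 - (-1)²) + (5·6 - (2)²) = 25 + 29 + 26 = 80,
  det = 5·(5·6 - (2)²) - (0)·((0)·6 - (2)·(-1)) + (-1)·((0)·(2) - 5·(-1)) = 5·(26) - (0)·(2) + (-1)·(5) = 125.
  So p(λ) = λ³ - 16λ² + 80λ - 125.
Step 2 — look for an integer root (rational root theorem: any rational root is an integer divisor of 125). Testing λ = 5:
  p(5) = 125 - 400 + 400 - 125 = 0  ✓
  Dividing out (λ - 5): p(λ) = (λ - 5)(λ² - 11λ + 25).
Step 3 — remaining eigenvalues from the quadratic λ² - 11λ + 25 = 0:
  Δ = 11² - 4·25 = 121 - 100 = 21,  λ = (11 ± √21)/2 = (11 ± 4.5826)/2 ≈ 7.7913 or 3.2087.
  Sorted: λ_1 = 7.7913,  λ_2 = 5,  λ_3 = 3.2087  (check: sum = 16 = tr ✓).

Step 4 — unit eigenvector for λ_1 ≈ 7.7913: v spans the null space of (Sigma - λ_1 I), whose rows are
  r_1 = (-2.7913, 0, -1),  r_2 = (0, -2.7913, 2),  r_3 = (-1, 2, -1.7913).
  v is orthogonal to every row, so take v ∝ r_1 × r_2 = ((0)·(2) - (-1)·(-2.7913), (-1)·(0) - (-2.7913)·(2), (-2.7913)·(-2.7913) - (0)·(0)) ≈ (-2.7913, 5.5826, 7.7913).
  Rescale (multiply by -1 so the first nonzero entry is positive): u = (2.7913, -5.5826, -7.7913).
  ||u|| = √((2.7913)² + (-5.5826)² + (-7.7913)²) = √(99.6606) ≈ 9.983,  v_1 = u/||u|| ≈ (0.2796, -0.5592, -0.7805) (||v_1|| = 1).

λ_1 = 7.7913,  λ_2 = 5,  λ_3 = 3.2087;  v_1 ≈ (0.2796, -0.5592, -0.7805)


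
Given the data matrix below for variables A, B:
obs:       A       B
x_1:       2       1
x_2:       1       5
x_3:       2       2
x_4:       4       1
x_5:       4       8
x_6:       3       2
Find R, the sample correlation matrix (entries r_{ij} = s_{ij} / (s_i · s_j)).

Step 1 — column means:
  mean(A) = (2 + 1 + 2 + 4 + 4 + 3) / 6 = 16/6 = 2.6667
  mean(B) = (1 + 5 + 2 + 1 + 8 + 2) / 6 = 19/6 = 3.1667

Step 2 — sample variances and covariances s[i,j] = (1/(n-1)) · Σ_k (x_{k,i} - mean_i) · (x_{k,j} - mean_j), with n-1 = 5:
  s[A,A] = ((-0.6667)·(-0.6667) + (-1.6667)·(-1.6667) + (-0.6667)·(-0.6667) + (1.3333)·(1.3333) + (1.3333)·(1.3333) + (0.3333)·(0.3333)) / 5 = 7.3333/5 = 1.4667
  s[A,B] = ((-0.6667)·(-2.1667) + (-1.6667)·(1.8333) + (-0.6667)·(-1.1667) + (1.3333)·(-2.1667) + (1.3333)·(4.8333) + (0.3333)·(-1.1667)) / 5 = 2.3333/5 = 0.4667
  s[B,B] = ((-2.1667)·(-2.1667) + (1.8333)·(1.8333) + (-1.1667)·(-1.1667) + (-2.1667)·(-2.1667) + (4.8333)·(4.8333) + (-1.1667)·(-1.1667)) / 5 = 38.8333/5 = 7.7667
  Sample standard deviations s_i = √(s[i,i]):
  s(A) = √(1.4667) = 1.2111
  s(B) = √(7.7667) = 2.7869

Step 3 — r_{ij} = s_{ij} / (s_i · s_j):
  r[A,A] = 1 (diagonal).
  r[A,B] = 0.4667 / (1.2111 · 2.7869) = 0.4667 / 3.3751 = 0.1383
  r[B,B] = 1 (diagonal).

R is symmetric with unit diagonal. Assembling:

R = [[1, 0.1383],
 [0.1383, 1]]


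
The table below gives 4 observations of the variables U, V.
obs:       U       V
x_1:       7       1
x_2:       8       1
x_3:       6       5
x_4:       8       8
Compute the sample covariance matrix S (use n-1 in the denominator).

Step 1 — column means:
  mean(U) = (7 + 8 + 6 + 8) / 4 = 29/4 = 7.25
  mean(V) = (1 + 1 + 5 + 8) / 4 = 15/4 = 3.75

Step 2 — sample covariance S[i,j] = (1/(n-1)) · Σ_k (x_{k,i} - mean_i) · (x_{k,j} - mean_j), with n-1 = 3.
  S[U,U] = ((-0.25)·(-0.25) + (0.75)·(0.75) + (-1.25)·(-1.25) + (0.75)·(0.75)) / 3 = 2.75/3 = 0.9167
  S[U,V] = ((-0.25)·(-2.75) + (0.75)·(-2.75) + (-1.25)·(1.25) + (0.75)·(4.25)) / 3 = 0.25/3 = 0.0833
  S[V,V] = ((-2.75)·(-2.75) + (-2.75)·(-2.75) + (1.25)·(1.25) + (4.25)·(4.25)) / 3 = 34.75/3 = 11.5833

S is symmetric (S[j,i] = S[i,j]). Assembling:

S = [[0.9167, 0.0833],
 [0.0833, 11.5833]]


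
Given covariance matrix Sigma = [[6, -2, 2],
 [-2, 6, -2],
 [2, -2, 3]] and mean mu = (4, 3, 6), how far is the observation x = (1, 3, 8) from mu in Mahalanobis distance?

Step 1 — centre the observation: (x - mu) = (-3, 0, 2).

Step 2 — invert Sigma (cofactor / det for 3×3, or solve directly):
  Sigma^{-1} = [[0.2188, 0.0312, -0.125],
 [0.0312, 0.2188, 0.125],
 [-0.125, 0.125, 0.5]].

Step 3 — form the quadratic (x - mu)^T · Sigma^{-1} · (x - mu):
  Sigma^{-1} · (x - mu) = (-0.9062, 0.1563, 1.375).
  (x - mu)^T · [Sigma^{-1} · (x - mu)] = (-3)·(-0.9062) + (0)·(0.1563) + (2)·(1.375) = 5.4688.

Step 4 — take square root: d = √(5.4688) ≈ 2.3385.

d(x, mu) = √(5.4688) ≈ 2.3385


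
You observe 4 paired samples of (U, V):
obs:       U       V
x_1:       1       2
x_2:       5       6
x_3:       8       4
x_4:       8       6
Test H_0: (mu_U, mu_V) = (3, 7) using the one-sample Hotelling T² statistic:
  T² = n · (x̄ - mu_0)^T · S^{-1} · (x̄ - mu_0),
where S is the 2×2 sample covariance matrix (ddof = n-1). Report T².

Step 1 — sample mean vector:
  mean(U) = (1 + 5 + 8 + 8) / 4 = 22/4 = 5.5
  mean(V) = (2 + 6 + 4 + 6) / 4 = 18/4 = 4.5
  x̄ = (5.5, 4.5),  deviation x̄ - mu_0 = (5.5, 4.5) - (3, 7) = (2.5, -2.5).

Step 2 — sample covariance matrix, S[i,j] = (1/(n-1)) · Σ_k (x_{k,i} - mean_i) · (x_{k,j} - mean_j), divisor n-1 = 3:
  S[U,U] = ((-4.5)·(-4.5) + (-0.5)·(-0.5) + (2.5)·(2.5) + (2.5)·(2.5)) / 3 = 33/3 = 11
  S[U,V] = ((-4.5)·(-2.5) + (-0.5)·(1.5) + (2.5)·(-0.5) + (2.5)·(1.5)) / 3 = 13/3 = 4.3333
  S[V,V] = ((-2.5)·(-2.5) + (1.5)·(1.5) + (-0.5)·(-0.5) + (1.5)·(1.5)) / 3 = 11/3 = 3.6667
  S = [[11, 4.3333],
 [4.3333, 3.6667]].

Step 3 — invert S. det(S) = 11·3.6667 - (4.3333)² = 21.5556.
  S^{-1} = (1/det) · [[d, -b], [-b, a]] = [[0.1701, -0.201],
 [-0.201, 0.5103]].

Step 4 — quadratic form (x̄ - mu_0)^T · S^{-1} · (x̄ - mu_0):
  S^{-1} · (x̄ - mu_0) = (0.9278, -1.7784),
  (x̄ - mu_0)^T · [...] = (2.5)·(0.9278) + (-2.5)·(-1.7784) = 6.7655.

Step 5 — scale by n: T² = 4 · 6.7655 = 27.0619.

T² ≈ 27.0619


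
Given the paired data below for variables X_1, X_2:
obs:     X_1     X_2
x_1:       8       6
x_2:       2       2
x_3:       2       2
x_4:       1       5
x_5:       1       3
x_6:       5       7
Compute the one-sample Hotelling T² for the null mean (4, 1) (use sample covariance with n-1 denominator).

Step 1 — sample mean vector:
  mean(X_1) = (8 + 2 + 2 + 1 + 1 + 5) / 6 = 19/6 = 3.1667
  mean(X_2) = (6 + 2 + 2 + 5 + 3 + 7) / 6 = 25/6 = 4.1667
  x̄ = (3.1667, 4.1667),  deviation x̄ - mu_0 = (3.1667, 4.1667) - (4, 1) = (-0.8333, 3.1667).

Step 2 — sample covariance matrix, S[i,j] = (1/(n-1)) · Σ_k (x_{k,i} - mean_i) · (x_{k,j} - mean_j), divisor n-1 = 5:
  S[X_1,X_1] = ((4.8333)·(4.8333) + (-1.1667)·(-1.1667) + (-1.1667)·(-1.1667) + (-2.1667)·(-2.1667) + (-2.1667)·(-2.1667) + (1.8333)·(1.8333)) / 5 = 38.8333/5 = 7.7667
  S[X_1,X_2] = ((4.8333)·(1.8333) + (-1.1667)·(-2.1667) + (-1.1667)·(-2.1667) + (-2.1667)·(0.8333) + (-2.1667)·(-1.1667) + (1.8333)·(2.8333)) / 5 = 19.8333/5 = 3.9667
  S[X_2,X_2] = ((1.8333)·(1.8333) + (-2.1667)·(-2.1667) + (-2.1667)·(-2.1667) + (0.8333)·(0.8333) + (-1.1667)·(-1.1667) + (2.8333)·(2.8333)) / 5 = 22.8333/5 = 4.5667
  S = [[7.7667, 3.9667],
 [3.9667, 4.5667]].

Step 3 — invert S. det(S) = 7.7667·4.5667 - (3.9667)² = 19.7333.
  S^{-1} = (1/det) · [[d, -b], [-b, a]] = [[0.2314, -0.201],
 [-0.201, 0.3936]].

Step 4 — quadratic form (x̄ - mu_0)^T · S^{-1} · (x̄ - mu_0):
  S^{-1} · (x̄ - mu_0) = (-0.8294, 1.4139),
  (x̄ - mu_0)^T · [...] = (-0.8333)·(-0.8294) + (3.1667)·(1.4139) = 5.1684.

Step 5 — scale by n: T² = 6 · 5.1684 = 31.0101.

T² ≈ 31.0101


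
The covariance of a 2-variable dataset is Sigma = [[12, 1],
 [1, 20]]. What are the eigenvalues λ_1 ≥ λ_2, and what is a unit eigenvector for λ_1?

Step 1 — characteristic polynomial of 2×2 Sigma:
  det(Sigma - λI) = λ² - trace · λ + det = 0.
  trace = 12 + 20 = 32, det = 12·20 - (1)² = 239.
Step 2 — discriminant:
  Δ = trace² - 4·det = 1024 - 956 = 68.
Step 3 — eigenvalues:
  λ = (trace ± √Δ)/2 = (32 ± 8.2462)/2,
  λ_1 = 20.1231,  λ_2 = 11.8769.

Step 4 — unit eigenvector for λ_1: solve (Sigma - λ_1 I)v = 0. First row:
  (12 - 20.1231)·v_x + (1)·v_y = 0, i.e. (-8.1231)·v_x + (1)·v_y = 0,
  so v ∝ (b, λ_1 - a) = (1, 8.1231) = u.
  ||u|| = √((1)² + (8.1231)²) = √(66.9848) ≈ 8.1844,
  v_1 = u/||u|| ≈ (0.1222, 0.9925) (||v_1|| = 1).

λ_1 = 20.1231,  λ_2 = 11.8769;  v_1 ≈ (0.1222, 0.9925)


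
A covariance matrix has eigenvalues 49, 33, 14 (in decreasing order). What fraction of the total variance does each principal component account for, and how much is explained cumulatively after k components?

Step 1 — total variance = trace(Sigma) = Σ λ_i = 49 + 33 + 14 = 96.

Step 2 — fraction explained by component i = λ_i / Σ λ:
  PC1: 49/96 = 0.5104
  PC2: 33/96 = 0.3438
  PC3: 14/96 = 0.1458

Step 3 — cumulative fraction after k components = (λ_1 + ... + λ_k) / Σ λ:
  k = 1: 49/96 = 0.5104
  k = 2: (49 + 33)/96 = 82/96 = 0.8542
  k = 3: (49 + 33 + 14)/96 = 96/96 = 1

Summary (fraction, with percent):

explained: PC1 0.5104 (51.04%), PC2 0.3438 (34.38%), PC3 0.1458 (14.58%);  cumulative: 0.5104, 0.8542, 1
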